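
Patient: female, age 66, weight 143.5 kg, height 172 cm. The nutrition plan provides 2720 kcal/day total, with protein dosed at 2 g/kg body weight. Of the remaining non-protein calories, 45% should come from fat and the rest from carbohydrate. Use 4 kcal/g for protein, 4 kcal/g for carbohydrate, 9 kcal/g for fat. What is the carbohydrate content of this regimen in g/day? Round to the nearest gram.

Protein = 2 × 143.5 = 287 g → 287 × 4 = 1148 kcal.
Non-protein calories = 2720 − 1148 = 1572 kcal.
Fat: 45% × 1572 = 707.4 kcal; carbohydrate: 864.6 kcal.
Carbohydrate: 864.6 kcal ÷ 4 kcal/g = 216.15 g.

216 g/day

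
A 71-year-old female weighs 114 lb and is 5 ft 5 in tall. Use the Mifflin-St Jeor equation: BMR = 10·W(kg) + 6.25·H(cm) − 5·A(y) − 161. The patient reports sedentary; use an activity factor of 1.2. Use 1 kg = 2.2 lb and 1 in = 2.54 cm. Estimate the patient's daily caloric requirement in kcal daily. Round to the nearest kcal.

Convert to metric: weight = 114 ÷ 2.2 = 51.8182 kg; height = (5×12 + 5) × 2.54 = 65 × 2.54 = 165.1 cm.
Mifflin-St Jeor (female): BMR = 10(51.8182) + 6.25(165.1) − 5(71) − 161 = 518.1818 + 1031.875 − 355 − 161 = 1034.0568 kcal/day.
TEE = BMR × activity factor = 1034.0568 × 1.2 = 1240.8682 kcal/day.

1241 kcal daily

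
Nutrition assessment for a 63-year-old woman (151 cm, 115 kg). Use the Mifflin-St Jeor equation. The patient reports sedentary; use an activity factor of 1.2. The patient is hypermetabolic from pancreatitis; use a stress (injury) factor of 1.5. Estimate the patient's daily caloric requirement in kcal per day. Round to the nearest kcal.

2912 kcal per day

Mifflin-St Jeor (female): BMR = 10(115) + 6.25(151) − 5(63) − 161 = 1150 + 943.75 − 315 − 161 = 1617.75 kcal/day.
TEE = BMR × activity factor = 1617.75 × 1.2 = 1941.3 kcal/day.
Apply stress factor: 1941.3 × 1.5 = 2911.95 kcal/day.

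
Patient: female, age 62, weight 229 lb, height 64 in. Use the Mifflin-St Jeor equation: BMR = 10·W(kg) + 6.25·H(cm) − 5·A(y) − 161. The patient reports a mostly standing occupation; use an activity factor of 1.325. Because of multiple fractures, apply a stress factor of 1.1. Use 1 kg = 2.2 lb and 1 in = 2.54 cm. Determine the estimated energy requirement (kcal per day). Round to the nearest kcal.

Convert to metric: weight = 229 ÷ 2.2 = 104.0909 kg; height = 64 × 2.54 = 162.56 cm.
Mifflin-St Jeor (female): BMR = 10(104.0909) + 6.25(162.56) − 5(62) − 161 = 1040.9091 + 1016 − 310 − 161 = 1585.9091 kcal/day.
TEE = BMR × activity factor = 1585.9091 × 1.325 = 2101.3295 kcal/day.
Apply stress factor: 2101.3295 × 1.1 = 2311.4625 kcal/day.

2311 kcal per day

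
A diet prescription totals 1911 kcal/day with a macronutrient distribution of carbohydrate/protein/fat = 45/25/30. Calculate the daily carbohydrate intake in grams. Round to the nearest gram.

215 g/day

Carbohydrate energy = 45% × 1911 = 859.95 kcal.
At 4 kcal/g: 859.95 ÷ 4 = 214.9875 g.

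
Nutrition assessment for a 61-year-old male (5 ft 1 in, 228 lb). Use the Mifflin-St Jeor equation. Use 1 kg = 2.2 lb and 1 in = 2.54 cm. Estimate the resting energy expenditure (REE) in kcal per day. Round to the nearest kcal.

1705 kcal per day

Convert to metric: weight = 228 ÷ 2.2 = 103.6364 kg; height = (5×12 + 1) × 2.54 = 61 × 2.54 = 154.94 cm.
Mifflin-St Jeor (male): BMR = 10(103.6364) + 6.25(154.94) − 5(61) + 5 = 1036.3636 + 968.375 − 305 + 5 = 1704.7386 kcal/day.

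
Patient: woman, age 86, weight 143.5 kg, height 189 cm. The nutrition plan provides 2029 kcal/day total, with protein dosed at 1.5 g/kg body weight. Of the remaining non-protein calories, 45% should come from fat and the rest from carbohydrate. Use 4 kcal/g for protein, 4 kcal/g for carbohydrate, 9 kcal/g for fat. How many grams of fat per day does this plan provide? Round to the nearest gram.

Protein = 1.5 × 143.5 = 215.25 g → 215.25 × 4 = 861 kcal.
Non-protein calories = 2029 − 861 = 1168 kcal.
Fat: 45% × 1168 = 525.6 kcal; carbohydrate: 642.4 kcal.
Fat: 525.6 kcal ÷ 9 kcal/g = 58.4 g.

58 g/day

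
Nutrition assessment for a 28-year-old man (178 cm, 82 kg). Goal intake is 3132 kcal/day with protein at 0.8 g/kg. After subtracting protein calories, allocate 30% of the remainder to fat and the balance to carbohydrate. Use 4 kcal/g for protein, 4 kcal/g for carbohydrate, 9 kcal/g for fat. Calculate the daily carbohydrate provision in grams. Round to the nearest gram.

Protein = 0.8 × 82 = 65.6 g → 65.6 × 4 = 262.4 kcal.
Non-protein calories = 3132 − 262.4 = 2869.6 kcal.
Fat: 30% × 2869.6 = 860.88 kcal; carbohydrate: 2008.72 kcal.
Carbohydrate: 2008.72 kcal ÷ 4 kcal/g = 502.18 g.

502 g/day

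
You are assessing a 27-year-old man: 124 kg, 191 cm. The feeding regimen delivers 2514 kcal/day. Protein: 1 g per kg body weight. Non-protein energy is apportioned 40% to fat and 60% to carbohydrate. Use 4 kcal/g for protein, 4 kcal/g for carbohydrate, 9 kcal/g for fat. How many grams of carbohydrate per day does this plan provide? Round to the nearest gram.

303 g/day

Protein = 1 × 124 = 124 g → 124 × 4 = 496 kcal.
Non-protein calories = 2514 − 496 = 2018 kcal.
Fat: 40% × 2018 = 807.2 kcal; carbohydrate: 1210.8 kcal.
Carbohydrate: 1210.8 kcal ÷ 4 kcal/g = 302.7 g.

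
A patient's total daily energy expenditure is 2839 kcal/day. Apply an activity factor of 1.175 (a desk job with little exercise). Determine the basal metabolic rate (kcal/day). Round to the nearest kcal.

2416 kcal/day

BMR = TEE ÷ activity factor = 2839 ÷ 1.175 = 2416.1702 kcal/day.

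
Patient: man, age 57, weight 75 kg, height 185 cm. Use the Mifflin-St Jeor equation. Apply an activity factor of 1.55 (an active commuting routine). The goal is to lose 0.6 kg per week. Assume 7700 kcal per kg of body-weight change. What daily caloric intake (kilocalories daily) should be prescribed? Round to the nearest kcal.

Mifflin-St Jeor (male): BMR = 10(75) + 6.25(185) − 5(57) + 5 = 750 + 1156.25 − 285 + 5 = 1626.25 kcal/day.
TEE = 1626.25 × 1.55 = 2520.6875 kcal/day.
Required daily deficit = 0.6 × 7700 ÷ 7 = 660 kcal/day.
Target intake = 2520.6875 − 660 = 1860.6875 kcal/day.

1861 kilocalories daily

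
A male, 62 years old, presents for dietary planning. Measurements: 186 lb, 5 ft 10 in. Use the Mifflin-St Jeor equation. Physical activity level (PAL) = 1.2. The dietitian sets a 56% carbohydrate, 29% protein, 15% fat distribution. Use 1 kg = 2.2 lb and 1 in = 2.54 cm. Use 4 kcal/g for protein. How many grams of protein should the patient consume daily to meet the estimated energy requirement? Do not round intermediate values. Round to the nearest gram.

144 g/day

Convert to metric: weight = 186 ÷ 2.2 = 84.5455 kg; height = (5×12 + 10) × 2.54 = 70 × 2.54 = 177.8 cm.
Mifflin-St Jeor (male): BMR = 10(84.5455) + 6.25(177.8) − 5(62) + 5 = 845.4545 + 1111.25 − 310 + 5 = 1651.7045 kcal/day.
TEE = 1651.7045 × 1.2 = 1982.0455 kcal/day.
Protein energy = 29% × 1982.0455 = 574.7932 kcal.
Protein = 574.7932 ÷ 4 kcal/g = 143.6983 g.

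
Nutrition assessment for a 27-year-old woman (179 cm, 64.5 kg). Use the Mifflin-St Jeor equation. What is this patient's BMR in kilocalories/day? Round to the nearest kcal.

1468 kilocalories/day

Mifflin-St Jeor (female): BMR = 10(64.5) + 6.25(179) − 5(27) − 161 = 645 + 1118.75 − 135 − 161 = 1467.75 kcal/day.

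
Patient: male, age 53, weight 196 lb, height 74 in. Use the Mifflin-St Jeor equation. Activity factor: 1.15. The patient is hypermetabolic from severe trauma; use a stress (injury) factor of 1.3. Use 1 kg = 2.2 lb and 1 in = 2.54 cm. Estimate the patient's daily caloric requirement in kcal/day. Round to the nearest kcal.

Convert to metric: weight = 196 ÷ 2.2 = 89.0909 kg; height = 74 × 2.54 = 187.96 cm.
Mifflin-St Jeor (male): BMR = 10(89.0909) + 6.25(187.96) − 5(53) + 5 = 890.9091 + 1174.75 − 265 + 5 = 1805.6591 kcal/day.
TEE = BMR × activity factor = 1805.6591 × 1.15 = 2076.508 kcal/day.
Apply stress factor: 2076.508 × 1.3 = 2699.4603 kcal/day.

2699 kcal/day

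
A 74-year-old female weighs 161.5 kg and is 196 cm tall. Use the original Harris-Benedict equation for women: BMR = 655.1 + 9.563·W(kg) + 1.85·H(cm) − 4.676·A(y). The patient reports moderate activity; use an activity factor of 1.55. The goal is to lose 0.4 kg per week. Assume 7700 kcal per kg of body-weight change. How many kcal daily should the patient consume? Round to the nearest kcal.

Harris-Benedict: BMR = 655.1 + 9.563(161.5) + 1.85(196) − 4.676(74) = 2216.1005 kcal/day.
TEE = 2216.1005 × 1.55 = 3434.9558 kcal/day.
Required daily deficit = 0.4 × 7700 ÷ 7 = 440 kcal/day.
Target intake = 3434.9558 − 440 = 2994.9558 kcal/day.

2995 kcal daily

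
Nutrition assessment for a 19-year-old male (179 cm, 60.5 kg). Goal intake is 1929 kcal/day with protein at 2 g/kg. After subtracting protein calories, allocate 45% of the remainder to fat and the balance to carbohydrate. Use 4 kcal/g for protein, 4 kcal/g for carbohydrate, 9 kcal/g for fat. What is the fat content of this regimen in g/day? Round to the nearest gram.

Protein = 2 × 60.5 = 121 g → 121 × 4 = 484 kcal.
Non-protein calories = 1929 − 484 = 1445 kcal.
Fat: 45% × 1445 = 650.25 kcal; carbohydrate: 794.75 kcal.
Fat: 650.25 kcal ÷ 9 kcal/g = 72.25 g.

72 g/day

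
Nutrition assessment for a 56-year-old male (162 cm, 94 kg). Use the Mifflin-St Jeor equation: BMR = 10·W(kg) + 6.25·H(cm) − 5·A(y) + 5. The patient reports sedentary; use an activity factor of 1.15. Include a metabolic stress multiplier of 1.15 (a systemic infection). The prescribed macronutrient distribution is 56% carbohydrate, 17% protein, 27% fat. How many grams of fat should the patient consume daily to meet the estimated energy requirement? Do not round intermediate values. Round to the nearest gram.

67 g/day

Mifflin-St Jeor (male): BMR = 10(94) + 6.25(162) − 5(56) + 5 = 940 + 1012.5 − 280 + 5 = 1677.5 kcal/day.
TEE = 1677.5 × 1.15 = 1929.125 kcal/day.
With stress factor 1.15: 1929.125 × 1.15 = 2218.4938 kcal/day.
Fat energy = 27% × 2218.4938 = 598.9933 kcal.
Fat = 598.9933 ÷ 9 kcal/g = 66.5548 g.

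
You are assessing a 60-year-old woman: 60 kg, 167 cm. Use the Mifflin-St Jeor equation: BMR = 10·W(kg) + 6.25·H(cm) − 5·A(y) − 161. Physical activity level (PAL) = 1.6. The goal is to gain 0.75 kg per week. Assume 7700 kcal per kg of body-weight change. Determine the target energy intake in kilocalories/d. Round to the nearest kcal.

2717 kilocalories/d

Mifflin-St Jeor (female): BMR = 10(60) + 6.25(167) − 5(60) − 161 = 600 + 1043.75 − 300 − 161 = 1182.75 kcal/day.
TEE = 1182.75 × 1.6 = 1892.4 kcal/day.
Required daily surplus = 0.75 × 7700 ÷ 7 = 825 kcal/day.
Target intake = 1892.4 + 825 = 2717.4 kcal/day.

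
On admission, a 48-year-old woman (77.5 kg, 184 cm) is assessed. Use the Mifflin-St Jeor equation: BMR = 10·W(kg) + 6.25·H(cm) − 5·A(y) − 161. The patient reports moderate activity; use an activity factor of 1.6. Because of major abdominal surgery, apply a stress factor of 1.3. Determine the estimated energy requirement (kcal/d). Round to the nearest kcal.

3170 kcal/d

Mifflin-St Jeor (female): BMR = 10(77.5) + 6.25(184) − 5(48) − 161 = 775 + 1150 − 240 − 161 = 1524 kcal/day.
TEE = BMR × activity factor = 1524 × 1.6 = 2438.4 kcal/day.
Apply stress factor: 2438.4 × 1.3 = 3169.92 kcal/day.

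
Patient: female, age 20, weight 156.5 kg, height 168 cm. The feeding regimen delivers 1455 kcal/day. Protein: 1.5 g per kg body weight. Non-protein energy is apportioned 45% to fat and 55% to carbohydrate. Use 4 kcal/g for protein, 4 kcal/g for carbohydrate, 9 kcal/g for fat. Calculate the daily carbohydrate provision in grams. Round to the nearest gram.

71 g/day

Protein = 1.5 × 156.5 = 234.75 g → 234.75 × 4 = 939 kcal.
Non-protein calories = 1455 − 939 = 516 kcal.
Fat: 45% × 516 = 232.2 kcal; carbohydrate: 283.8 kcal.
Carbohydrate: 283.8 kcal ÷ 4 kcal/g = 70.95 g.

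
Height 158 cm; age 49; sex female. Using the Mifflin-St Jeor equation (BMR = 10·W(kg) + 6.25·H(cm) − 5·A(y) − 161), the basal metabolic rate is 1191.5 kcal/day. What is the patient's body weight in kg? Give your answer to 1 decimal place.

1191.5 = 10·W + 6.25(158) − 5(49) − 161
10·W = 1191.5 − 581.5 = 610, so W = 61 kg.

61.0 kg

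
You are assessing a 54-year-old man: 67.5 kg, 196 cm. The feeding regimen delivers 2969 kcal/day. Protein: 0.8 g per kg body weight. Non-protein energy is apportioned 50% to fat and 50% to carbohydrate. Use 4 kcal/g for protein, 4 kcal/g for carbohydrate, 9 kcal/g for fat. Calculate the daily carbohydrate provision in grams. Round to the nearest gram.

Protein = 0.8 × 67.5 = 54 g → 54 × 4 = 216 kcal.
Non-protein calories = 2969 − 216 = 2753 kcal.
Fat: 50% × 2753 = 1376.5 kcal; carbohydrate: 1376.5 kcal.
Carbohydrate: 1376.5 kcal ÷ 4 kcal/g = 344.125 g.

344 g/day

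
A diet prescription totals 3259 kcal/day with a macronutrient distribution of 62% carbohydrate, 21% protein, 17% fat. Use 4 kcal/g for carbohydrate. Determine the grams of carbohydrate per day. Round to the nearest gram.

505 g/day

Carbohydrate energy = 62% × 3259 = 2020.58 kcal.
At 4 kcal/g: 2020.58 ÷ 4 = 505.145 g.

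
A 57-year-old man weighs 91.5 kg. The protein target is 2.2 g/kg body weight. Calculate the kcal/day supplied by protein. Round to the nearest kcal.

805 kcal/day

Protein = 2.2 g/kg × 91.5 kg = 201.3 g/day.
Protein energy = 201.3 g × 4 kcal/g = 805.2 kcal/day.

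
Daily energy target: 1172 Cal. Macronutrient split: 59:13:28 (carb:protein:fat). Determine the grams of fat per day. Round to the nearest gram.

Fat energy = 28% × 1172 = 328.16 kcal.
At 9 kcal/g: 328.16 ÷ 9 = 36.4622 g.

36 g/day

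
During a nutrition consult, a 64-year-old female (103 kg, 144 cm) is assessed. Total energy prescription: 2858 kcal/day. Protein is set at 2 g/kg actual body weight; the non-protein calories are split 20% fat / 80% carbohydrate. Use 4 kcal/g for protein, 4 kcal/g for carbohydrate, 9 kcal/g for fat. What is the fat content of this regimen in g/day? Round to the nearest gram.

Protein = 2 × 103 = 206 g → 206 × 4 = 824 kcal.
Non-protein calories = 2858 − 824 = 2034 kcal.
Fat: 20% × 2034 = 406.8 kcal; carbohydrate: 1627.2 kcal.
Fat: 406.8 kcal ÷ 9 kcal/g = 45.2 g.

45 g/day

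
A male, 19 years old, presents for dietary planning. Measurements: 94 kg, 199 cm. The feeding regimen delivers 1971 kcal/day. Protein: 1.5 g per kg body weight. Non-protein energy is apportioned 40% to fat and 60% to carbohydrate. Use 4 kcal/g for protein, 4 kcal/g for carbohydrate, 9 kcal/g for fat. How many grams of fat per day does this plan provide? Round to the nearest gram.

Protein = 1.5 × 94 = 141 g → 141 × 4 = 564 kcal.
Non-protein calories = 1971 − 564 = 1407 kcal.
Fat: 40% × 1407 = 562.8 kcal; carbohydrate: 844.2 kcal.
Fat: 562.8 kcal ÷ 9 kcal/g = 62.5333 g.

63 g/day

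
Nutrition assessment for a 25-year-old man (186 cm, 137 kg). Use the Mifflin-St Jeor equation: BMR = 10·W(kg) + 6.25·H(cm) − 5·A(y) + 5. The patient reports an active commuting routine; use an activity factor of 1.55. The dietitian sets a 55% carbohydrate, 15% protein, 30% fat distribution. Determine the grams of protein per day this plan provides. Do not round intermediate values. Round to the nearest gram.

Mifflin-St Jeor (male): BMR = 10(137) + 6.25(186) − 5(25) + 5 = 1370 + 1162.5 − 125 + 5 = 2412.5 kcal/day.
TEE = 2412.5 × 1.55 = 3739.375 kcal/day.
Protein energy = 15% × 3739.375 = 560.9063 kcal.
Protein = 560.9063 ÷ 4 kcal/g = 140.2266 g.

140 g/day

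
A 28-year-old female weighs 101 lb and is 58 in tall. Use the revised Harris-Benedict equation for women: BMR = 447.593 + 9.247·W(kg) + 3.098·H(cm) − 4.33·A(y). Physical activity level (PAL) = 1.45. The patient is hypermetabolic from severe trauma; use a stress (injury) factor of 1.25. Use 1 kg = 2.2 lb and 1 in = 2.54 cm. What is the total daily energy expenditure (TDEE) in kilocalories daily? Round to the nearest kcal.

Convert to metric: weight = 101 ÷ 2.2 = 45.9091 kg; height = 58 × 2.54 = 147.32 cm.
Harris-Benedict: BMR = 447.593 + 9.247(45.9091) + 3.098(147.32) − 4.33(28) = 1207.2717 kcal/day.
TEE = BMR × activity factor = 1207.2717 × 1.45 = 1750.544 kcal/day.
Apply stress factor: 1750.544 × 1.25 = 2188.18 kcal/day.

2188 kilocalories daily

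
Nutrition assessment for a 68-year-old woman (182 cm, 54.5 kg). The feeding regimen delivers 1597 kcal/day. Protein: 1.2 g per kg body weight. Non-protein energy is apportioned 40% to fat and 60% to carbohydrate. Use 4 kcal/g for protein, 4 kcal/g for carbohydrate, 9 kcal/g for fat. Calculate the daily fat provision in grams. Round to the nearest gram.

Protein = 1.2 × 54.5 = 65.4 g → 65.4 × 4 = 261.6 kcal.
Non-protein calories = 1597 − 261.6 = 1335.4 kcal.
Fat: 40% × 1335.4 = 534.16 kcal; carbohydrate: 801.24 kcal.
Fat: 534.16 kcal ÷ 9 kcal/g = 59.3511 g.

59 g/day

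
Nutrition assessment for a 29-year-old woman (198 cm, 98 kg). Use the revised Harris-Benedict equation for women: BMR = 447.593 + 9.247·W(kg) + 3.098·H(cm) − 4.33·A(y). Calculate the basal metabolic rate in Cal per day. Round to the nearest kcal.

1842 Cal per day

Harris-Benedict: BMR = 447.593 + 9.247(98) + 3.098(198) − 4.33(29) = 1841.633 kcal/day.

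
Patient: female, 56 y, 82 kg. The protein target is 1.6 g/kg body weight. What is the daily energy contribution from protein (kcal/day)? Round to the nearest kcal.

Protein = 1.6 g/kg × 82 kg = 131.2 g/day.
Protein energy = 131.2 g × 4 kcal/g = 524.8 kcal/day.

525 kcal/day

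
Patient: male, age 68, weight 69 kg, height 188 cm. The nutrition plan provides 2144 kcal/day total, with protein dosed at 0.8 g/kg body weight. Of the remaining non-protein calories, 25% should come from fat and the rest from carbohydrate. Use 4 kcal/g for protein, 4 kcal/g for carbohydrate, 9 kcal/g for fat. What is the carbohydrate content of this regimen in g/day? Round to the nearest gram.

Protein = 0.8 × 69 = 55.2 g → 55.2 × 4 = 220.8 kcal.
Non-protein calories = 2144 − 220.8 = 1923.2 kcal.
Fat: 25% × 1923.2 = 480.8 kcal; carbohydrate: 1442.4 kcal.
Carbohydrate: 1442.4 kcal ÷ 4 kcal/g = 360.6 g.

361 g/day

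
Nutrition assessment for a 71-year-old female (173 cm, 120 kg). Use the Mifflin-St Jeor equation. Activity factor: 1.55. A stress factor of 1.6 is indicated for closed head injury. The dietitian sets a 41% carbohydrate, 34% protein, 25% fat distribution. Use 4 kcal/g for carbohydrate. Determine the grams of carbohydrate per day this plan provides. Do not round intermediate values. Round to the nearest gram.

Mifflin-St Jeor (female): BMR = 10(120) + 6.25(173) − 5(71) − 161 = 1200 + 1081.25 − 355 − 161 = 1765.25 kcal/day.
TEE = 1765.25 × 1.55 = 2736.1375 kcal/day.
With stress factor 1.6: 2736.1375 × 1.6 = 4377.82 kcal/day.
Carbohydrate energy = 41% × 4377.82 = 1794.9062 kcal.
Carbohydrate = 1794.9062 ÷ 4 kcal/g = 448.7266 g.

449 g/day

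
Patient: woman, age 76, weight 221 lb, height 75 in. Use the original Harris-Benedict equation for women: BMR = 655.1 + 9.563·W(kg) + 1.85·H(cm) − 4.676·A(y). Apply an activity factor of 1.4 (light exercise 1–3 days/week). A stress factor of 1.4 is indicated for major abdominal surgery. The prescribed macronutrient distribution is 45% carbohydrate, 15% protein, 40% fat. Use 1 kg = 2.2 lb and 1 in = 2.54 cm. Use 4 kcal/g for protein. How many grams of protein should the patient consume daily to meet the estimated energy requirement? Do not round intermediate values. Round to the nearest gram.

119 g/day

Convert to metric: weight = 221 ÷ 2.2 = 100.4545 kg; height = 75 × 2.54 = 190.5 cm.
Harris-Benedict: BMR = 655.1 + 9.563(100.4545) + 1.85(190.5) − 4.676(76) = 1612.7958 kcal/day.
TEE = 1612.7958 × 1.4 = 2257.9141 kcal/day.
With stress factor 1.4: 2257.9141 × 1.4 = 3161.0798 kcal/day.
Protein energy = 15% × 3161.0798 = 474.162 kcal.
Protein = 474.162 ÷ 4 kcal/g = 118.5405 g.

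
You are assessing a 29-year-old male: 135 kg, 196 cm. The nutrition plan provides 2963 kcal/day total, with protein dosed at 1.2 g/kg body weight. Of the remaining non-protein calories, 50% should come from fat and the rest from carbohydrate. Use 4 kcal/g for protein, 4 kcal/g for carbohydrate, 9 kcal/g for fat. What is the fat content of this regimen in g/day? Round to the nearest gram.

Protein = 1.2 × 135 = 162 g → 162 × 4 = 648 kcal.
Non-protein calories = 2963 − 648 = 2315 kcal.
Fat: 50% × 2315 = 1157.5 kcal; carbohydrate: 1157.5 kcal.
Fat: 1157.5 kcal ÷ 9 kcal/g = 128.6111 g.

129 g/day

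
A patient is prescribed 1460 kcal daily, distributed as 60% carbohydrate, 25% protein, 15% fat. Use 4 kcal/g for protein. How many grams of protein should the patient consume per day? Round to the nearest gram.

91 g/day

Protein energy = 25% × 1460 = 365 kcal.
At 4 kcal/g: 365 ÷ 4 = 91.25 g.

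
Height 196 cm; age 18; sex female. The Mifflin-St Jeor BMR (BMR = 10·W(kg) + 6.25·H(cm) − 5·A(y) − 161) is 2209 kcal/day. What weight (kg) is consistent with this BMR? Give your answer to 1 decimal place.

123.5 kg

2209 = 10·W + 6.25(196) − 5(18) − 161
10·W = 2209 − 974 = 1235, so W = 123.5 kg.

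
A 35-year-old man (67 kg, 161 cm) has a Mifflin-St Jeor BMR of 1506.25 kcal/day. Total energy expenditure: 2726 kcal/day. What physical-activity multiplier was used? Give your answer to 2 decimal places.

Activity factor = TEE ÷ BMR = 2726 ÷ 1506.25 = 1.81.

1.81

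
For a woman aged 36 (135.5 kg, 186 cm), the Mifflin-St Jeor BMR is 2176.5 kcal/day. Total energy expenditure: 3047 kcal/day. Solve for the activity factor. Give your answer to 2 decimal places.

Activity factor = TEE ÷ BMR = 3047 ÷ 2176.5 = 1.4.

1.40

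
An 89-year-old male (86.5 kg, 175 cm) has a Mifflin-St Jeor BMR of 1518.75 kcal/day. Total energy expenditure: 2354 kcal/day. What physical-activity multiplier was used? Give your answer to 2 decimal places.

1.55

Activity factor = TEE ÷ BMR = 2354 ÷ 1518.75 = 1.55.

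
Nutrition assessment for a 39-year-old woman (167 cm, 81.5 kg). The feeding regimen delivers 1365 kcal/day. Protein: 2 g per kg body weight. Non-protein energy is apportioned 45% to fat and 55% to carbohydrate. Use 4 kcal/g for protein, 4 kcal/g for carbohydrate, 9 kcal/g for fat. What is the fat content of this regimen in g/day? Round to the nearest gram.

Protein = 2 × 81.5 = 163 g → 163 × 4 = 652 kcal.
Non-protein calories = 1365 − 652 = 713 kcal.
Fat: 45% × 713 = 320.85 kcal; carbohydrate: 392.15 kcal.
Fat: 320.85 kcal ÷ 9 kcal/g = 35.65 g.

36 g/day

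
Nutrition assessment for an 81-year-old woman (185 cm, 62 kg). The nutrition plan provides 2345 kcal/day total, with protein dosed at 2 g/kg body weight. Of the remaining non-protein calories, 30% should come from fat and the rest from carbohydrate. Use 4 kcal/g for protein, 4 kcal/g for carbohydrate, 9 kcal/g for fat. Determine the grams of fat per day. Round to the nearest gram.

62 g/day

Protein = 2 × 62 = 124 g → 124 × 4 = 496 kcal.
Non-protein calories = 2345 − 496 = 1849 kcal.
Fat: 30% × 1849 = 554.7 kcal; carbohydrate: 1294.3 kcal.
Fat: 554.7 kcal ÷ 9 kcal/g = 61.6333 g.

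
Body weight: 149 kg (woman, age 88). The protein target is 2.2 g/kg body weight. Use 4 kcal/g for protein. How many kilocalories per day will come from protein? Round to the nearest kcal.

Protein = 2.2 g/kg × 149 kg = 327.8 g/day.
Protein energy = 327.8 g × 4 kcal/g = 1311.2 kcal/day.

1311 kcal/day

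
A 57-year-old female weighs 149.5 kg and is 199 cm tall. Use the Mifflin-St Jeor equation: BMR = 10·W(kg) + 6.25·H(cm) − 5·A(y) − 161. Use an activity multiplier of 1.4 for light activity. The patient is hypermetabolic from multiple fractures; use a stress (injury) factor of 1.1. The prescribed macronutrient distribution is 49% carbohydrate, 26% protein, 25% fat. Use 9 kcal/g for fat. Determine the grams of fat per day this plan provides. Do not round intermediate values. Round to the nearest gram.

Mifflin-St Jeor (female): BMR = 10(149.5) + 6.25(199) − 5(57) − 161 = 1495 + 1243.75 − 285 − 161 = 2292.75 kcal/day.
TEE = 2292.75 × 1.4 = 3209.85 kcal/day.
With stress factor 1.1: 3209.85 × 1.1 = 3530.835 kcal/day.
Fat energy = 25% × 3530.835 = 882.7088 kcal.
Fat = 882.7088 ÷ 9 kcal/g = 98.0788 g.

98 g/day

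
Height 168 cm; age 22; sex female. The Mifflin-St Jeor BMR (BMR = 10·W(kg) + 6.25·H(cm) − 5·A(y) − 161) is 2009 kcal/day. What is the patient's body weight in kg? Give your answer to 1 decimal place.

2009 = 10·W + 6.25(168) − 5(22) − 161
10·W = 2009 − 779 = 1230, so W = 123 kg.

123.0 kg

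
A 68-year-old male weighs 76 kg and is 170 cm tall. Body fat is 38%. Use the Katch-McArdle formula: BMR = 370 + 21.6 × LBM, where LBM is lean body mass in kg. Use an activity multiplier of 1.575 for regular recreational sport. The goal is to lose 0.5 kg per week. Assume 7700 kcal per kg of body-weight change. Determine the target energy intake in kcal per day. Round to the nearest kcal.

LBM = 76 × (1 − 0.38) = 47.12 kg. Katch-McArdle: BMR = 370 + 21.6 × 47.12 = 1387.792 kcal/day.
TEE = 1387.792 × 1.575 = 2185.7724 kcal/day.
Required daily deficit = 0.5 × 7700 ÷ 7 = 550 kcal/day.
Target intake = 2185.7724 − 550 = 1635.7724 kcal/day.

1636 kcal per day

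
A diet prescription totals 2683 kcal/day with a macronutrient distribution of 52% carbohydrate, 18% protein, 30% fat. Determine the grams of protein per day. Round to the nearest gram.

121 g/day

Protein energy = 18% × 2683 = 482.94 kcal.
At 4 kcal/g: 482.94 ÷ 4 = 120.735 g.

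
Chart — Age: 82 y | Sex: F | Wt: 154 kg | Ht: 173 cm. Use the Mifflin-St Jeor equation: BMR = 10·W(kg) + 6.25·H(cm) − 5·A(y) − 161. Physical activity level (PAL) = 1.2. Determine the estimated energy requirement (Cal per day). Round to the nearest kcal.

2460 Cal per day

Mifflin-St Jeor (female): BMR = 10(154) + 6.25(173) − 5(82) − 161 = 1540 + 1081.25 − 410 − 161 = 2050.25 kcal/day.
TEE = BMR × activity factor = 2050.25 × 1.2 = 2460.3 kcal/day.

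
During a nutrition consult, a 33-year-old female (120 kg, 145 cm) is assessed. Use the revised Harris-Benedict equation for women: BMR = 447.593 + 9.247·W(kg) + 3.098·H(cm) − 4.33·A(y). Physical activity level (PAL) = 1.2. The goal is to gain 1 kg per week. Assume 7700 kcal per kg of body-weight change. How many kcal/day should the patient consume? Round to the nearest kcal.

Harris-Benedict: BMR = 447.593 + 9.247(120) + 3.098(145) − 4.33(33) = 1863.553 kcal/day.
TEE = 1863.553 × 1.2 = 2236.2636 kcal/day.
Required daily surplus = 1 × 7700 ÷ 7 = 1100 kcal/day.
Target intake = 2236.2636 + 1100 = 3336.2636 kcal/day.

3336 kcal/day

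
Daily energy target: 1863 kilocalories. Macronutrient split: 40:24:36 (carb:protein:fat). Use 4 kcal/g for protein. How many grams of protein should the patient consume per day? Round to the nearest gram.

112 g/day

Protein energy = 24% × 1863 = 447.12 kcal.
At 4 kcal/g: 447.12 ÷ 4 = 111.78 g.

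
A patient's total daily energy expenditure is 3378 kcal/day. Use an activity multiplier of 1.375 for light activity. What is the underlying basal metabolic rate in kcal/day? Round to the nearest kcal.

2457 kcal/day

BMR = TEE ÷ activity factor = 3378 ÷ 1.375 = 2456.7273 kcal/day.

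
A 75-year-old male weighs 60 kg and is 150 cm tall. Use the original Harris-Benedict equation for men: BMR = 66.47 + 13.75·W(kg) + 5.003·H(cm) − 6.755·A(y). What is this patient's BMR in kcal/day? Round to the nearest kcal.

Harris-Benedict: BMR = 66.47 + 13.75(60) + 5.003(150) − 6.755(75) = 1135.295 kcal/day.

1135 kcal/day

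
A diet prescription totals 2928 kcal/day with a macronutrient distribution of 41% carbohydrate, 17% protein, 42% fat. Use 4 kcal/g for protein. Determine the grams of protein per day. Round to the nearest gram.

Protein energy = 17% × 2928 = 497.76 kcal.
At 4 kcal/g: 497.76 ÷ 4 = 124.44 g.

124 g/day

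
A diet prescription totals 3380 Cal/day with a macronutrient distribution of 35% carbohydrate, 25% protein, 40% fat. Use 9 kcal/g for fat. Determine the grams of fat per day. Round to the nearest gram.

Fat energy = 40% × 3380 = 1352 kcal.
At 9 kcal/g: 1352 ÷ 9 = 150.2222 g.

150 g/day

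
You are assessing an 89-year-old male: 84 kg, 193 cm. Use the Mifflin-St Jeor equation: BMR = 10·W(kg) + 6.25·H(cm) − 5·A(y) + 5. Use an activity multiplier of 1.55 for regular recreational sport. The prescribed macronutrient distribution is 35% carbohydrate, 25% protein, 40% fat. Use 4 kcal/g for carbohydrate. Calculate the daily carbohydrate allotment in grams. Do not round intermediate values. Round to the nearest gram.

Mifflin-St Jeor (male): BMR = 10(84) + 6.25(193) − 5(89) + 5 = 840 + 1206.25 − 445 + 5 = 1606.25 kcal/day.
TEE = 1606.25 × 1.55 = 2489.6875 kcal/day.
Carbohydrate energy = 35% × 2489.6875 = 871.3906 kcal.
Carbohydrate = 871.3906 ÷ 4 kcal/g = 217.8477 g.

218 g/day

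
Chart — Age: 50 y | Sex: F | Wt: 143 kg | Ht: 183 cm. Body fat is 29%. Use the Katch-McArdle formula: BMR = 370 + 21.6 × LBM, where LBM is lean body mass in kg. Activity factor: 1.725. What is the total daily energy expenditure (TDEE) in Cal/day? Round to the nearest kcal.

LBM = 143 × (1 − 0.29) = 101.53 kg. Katch-McArdle: BMR = 370 + 21.6 × 101.53 = 2563.048 kcal/day.
TEE = BMR × activity factor = 2563.048 × 1.725 = 4421.2578 kcal/day.

4421 Cal/day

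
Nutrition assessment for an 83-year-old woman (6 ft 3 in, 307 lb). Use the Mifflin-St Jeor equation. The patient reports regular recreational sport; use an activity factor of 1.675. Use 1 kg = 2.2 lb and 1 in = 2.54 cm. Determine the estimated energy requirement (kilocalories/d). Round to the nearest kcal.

3367 kilocalories/d

Convert to metric: weight = 307 ÷ 2.2 = 139.5455 kg; height = (6×12 + 3) × 2.54 = 75 × 2.54 = 190.5 cm.
Mifflin-St Jeor (female): BMR = 10(139.5455) + 6.25(190.5) − 5(83) − 161 = 1395.4545 + 1190.625 − 415 − 161 = 2010.0795 kcal/day.
TEE = BMR × activity factor = 2010.0795 × 1.675 = 3366.8832 kcal/day.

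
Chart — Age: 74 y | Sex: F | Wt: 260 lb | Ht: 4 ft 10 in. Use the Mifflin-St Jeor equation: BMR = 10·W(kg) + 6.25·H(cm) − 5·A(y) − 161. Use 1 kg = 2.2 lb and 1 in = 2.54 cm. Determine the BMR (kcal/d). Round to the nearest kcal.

1572 kcal/d

Convert to metric: weight = 260 ÷ 2.2 = 118.1818 kg; height = (4×12 + 10) × 2.54 = 58 × 2.54 = 147.32 cm.
Mifflin-St Jeor (female): BMR = 10(118.1818) + 6.25(147.32) − 5(74) − 161 = 1181.8182 + 920.75 − 370 − 161 = 1571.5682 kcal/day.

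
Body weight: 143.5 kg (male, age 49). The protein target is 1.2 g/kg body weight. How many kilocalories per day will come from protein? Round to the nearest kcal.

Protein = 1.2 g/kg × 143.5 kg = 172.2 g/day.
Protein energy = 172.2 g × 4 kcal/g = 688.8 kcal/day.

689 kcal/day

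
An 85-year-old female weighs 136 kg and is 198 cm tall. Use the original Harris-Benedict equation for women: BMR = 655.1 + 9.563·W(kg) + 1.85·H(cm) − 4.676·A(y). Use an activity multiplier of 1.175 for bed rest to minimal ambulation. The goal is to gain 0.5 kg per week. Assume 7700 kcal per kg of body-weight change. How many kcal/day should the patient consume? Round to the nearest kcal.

Harris-Benedict: BMR = 655.1 + 9.563(136) + 1.85(198) − 4.676(85) = 1924.508 kcal/day.
TEE = 1924.508 × 1.175 = 2261.2969 kcal/day.
Required daily surplus = 0.5 × 7700 ÷ 7 = 550 kcal/day.
Target intake = 2261.2969 + 550 = 2811.2969 kcal/day.

2811 kcal/day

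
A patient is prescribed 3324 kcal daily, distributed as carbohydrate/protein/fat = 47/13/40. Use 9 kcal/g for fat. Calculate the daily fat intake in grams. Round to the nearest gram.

148 g/day

Fat energy = 40% × 3324 = 1329.6 kcal.
At 9 kcal/g: 1329.6 ÷ 9 = 147.7333 g.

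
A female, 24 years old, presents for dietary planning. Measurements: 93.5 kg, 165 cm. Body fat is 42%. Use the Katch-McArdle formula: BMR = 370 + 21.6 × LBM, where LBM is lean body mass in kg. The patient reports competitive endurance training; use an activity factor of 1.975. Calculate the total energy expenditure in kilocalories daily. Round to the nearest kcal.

3044 kilocalories daily

LBM = 93.5 × (1 − 0.42) = 54.23 kg. Katch-McArdle: BMR = 370 + 21.6 × 54.23 = 1541.368 kcal/day.
TEE = BMR × activity factor = 1541.368 × 1.975 = 3044.2018 kcal/day.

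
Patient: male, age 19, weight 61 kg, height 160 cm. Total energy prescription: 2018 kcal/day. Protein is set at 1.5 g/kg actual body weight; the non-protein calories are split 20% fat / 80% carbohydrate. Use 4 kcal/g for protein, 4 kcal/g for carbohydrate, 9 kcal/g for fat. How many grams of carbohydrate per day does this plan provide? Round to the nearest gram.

330 g/day

Protein = 1.5 × 61 = 91.5 g → 91.5 × 4 = 366 kcal.
Non-protein calories = 2018 − 366 = 1652 kcal.
Fat: 20% × 1652 = 330.4 kcal; carbohydrate: 1321.6 kcal.
Carbohydrate: 1321.6 kcal ÷ 4 kcal/g = 330.4 g.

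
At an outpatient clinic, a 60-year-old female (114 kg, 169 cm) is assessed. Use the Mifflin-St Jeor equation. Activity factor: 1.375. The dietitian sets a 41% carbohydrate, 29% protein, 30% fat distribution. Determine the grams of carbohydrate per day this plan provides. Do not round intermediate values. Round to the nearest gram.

245 g/day

Mifflin-St Jeor (female): BMR = 10(114) + 6.25(169) − 5(60) − 161 = 1140 + 1056.25 − 300 − 161 = 1735.25 kcal/day.
TEE = 1735.25 × 1.375 = 2385.9688 kcal/day.
Carbohydrate energy = 41% × 2385.9688 = 978.2472 kcal.
Carbohydrate = 978.2472 ÷ 4 kcal/g = 244.5618 g.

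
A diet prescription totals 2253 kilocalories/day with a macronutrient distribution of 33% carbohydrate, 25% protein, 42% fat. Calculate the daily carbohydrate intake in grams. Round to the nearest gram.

186 g/day

Carbohydrate energy = 33% × 2253 = 743.49 kcal.
At 4 kcal/g: 743.49 ÷ 4 = 185.8725 g.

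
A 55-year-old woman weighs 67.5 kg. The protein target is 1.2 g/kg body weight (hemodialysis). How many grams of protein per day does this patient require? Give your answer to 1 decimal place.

Protein = 1.2 g/kg × 67.5 kg = 81 g/day.

81.0 g/day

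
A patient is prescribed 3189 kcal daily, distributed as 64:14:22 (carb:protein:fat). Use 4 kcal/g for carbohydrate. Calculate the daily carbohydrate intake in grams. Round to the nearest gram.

Carbohydrate energy = 64% × 3189 = 2040.96 kcal.
At 4 kcal/g: 2040.96 ÷ 4 = 510.24 g.

510 g/day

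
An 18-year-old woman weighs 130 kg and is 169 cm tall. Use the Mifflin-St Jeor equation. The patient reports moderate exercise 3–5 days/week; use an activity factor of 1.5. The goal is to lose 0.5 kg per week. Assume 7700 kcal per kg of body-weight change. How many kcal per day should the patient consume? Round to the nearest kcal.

Mifflin-St Jeor (female): BMR = 10(130) + 6.25(169) − 5(18) − 161 = 1300 + 1056.25 − 90 − 161 = 2105.25 kcal/day.
TEE = 2105.25 × 1.5 = 3157.875 kcal/day.
Required daily deficit = 0.5 × 7700 ÷ 7 = 550 kcal/day.
Target intake = 3157.875 − 550 = 2607.875 kcal/day.

2608 kcal per day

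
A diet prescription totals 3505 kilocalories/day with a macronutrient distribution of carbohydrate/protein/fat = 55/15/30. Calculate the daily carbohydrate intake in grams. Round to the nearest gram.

Carbohydrate energy = 55% × 3505 = 1927.75 kcal.
At 4 kcal/g: 1927.75 ÷ 4 = 481.9375 g.

482 g/day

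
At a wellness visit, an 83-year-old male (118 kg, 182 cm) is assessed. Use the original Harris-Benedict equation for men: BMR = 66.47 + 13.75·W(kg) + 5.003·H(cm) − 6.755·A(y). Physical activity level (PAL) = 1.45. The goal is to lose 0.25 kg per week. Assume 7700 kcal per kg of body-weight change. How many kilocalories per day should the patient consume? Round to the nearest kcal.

Harris-Benedict: BMR = 66.47 + 13.75(118) + 5.003(182) − 6.755(83) = 2038.851 kcal/day.
TEE = 2038.851 × 1.45 = 2956.334 kcal/day.
Required daily deficit = 0.25 × 7700 ÷ 7 = 275 kcal/day.
Target intake = 2956.334 − 275 = 2681.334 kcal/day.

2681 kilocalories per day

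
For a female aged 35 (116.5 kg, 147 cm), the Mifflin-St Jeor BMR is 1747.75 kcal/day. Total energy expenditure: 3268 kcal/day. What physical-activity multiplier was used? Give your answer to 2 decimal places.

Activity factor = TEE ÷ BMR = 3268 ÷ 1747.75 = 1.87.

1.87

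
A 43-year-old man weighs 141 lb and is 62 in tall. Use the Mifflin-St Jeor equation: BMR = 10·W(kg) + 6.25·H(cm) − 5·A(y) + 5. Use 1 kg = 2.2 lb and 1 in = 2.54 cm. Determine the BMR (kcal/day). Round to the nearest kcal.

1415 kcal/day

Convert to metric: weight = 141 ÷ 2.2 = 64.0909 kg; height = 62 × 2.54 = 157.48 cm.
Mifflin-St Jeor (male): BMR = 10(64.0909) + 6.25(157.48) − 5(43) + 5 = 640.9091 + 984.25 − 215 + 5 = 1415.1591 kcal/day.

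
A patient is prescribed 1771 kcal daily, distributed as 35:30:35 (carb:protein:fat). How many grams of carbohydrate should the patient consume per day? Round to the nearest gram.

155 g/day

Carbohydrate energy = 35% × 1771 = 619.85 kcal.
At 4 kcal/g: 619.85 ÷ 4 = 154.9625 g.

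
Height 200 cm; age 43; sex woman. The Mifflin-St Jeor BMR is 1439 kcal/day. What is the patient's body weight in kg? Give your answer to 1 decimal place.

1439 = 10·W + 6.25(200) − 5(43) − 161
10·W = 1439 − 874 = 565, so W = 56.5 kg.

56.5 kg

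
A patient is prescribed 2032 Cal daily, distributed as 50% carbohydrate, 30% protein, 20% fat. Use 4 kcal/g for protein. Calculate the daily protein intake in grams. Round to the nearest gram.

Protein energy = 30% × 2032 = 609.6 kcal.
At 4 kcal/g: 609.6 ÷ 4 = 152.4 g.

152 g/day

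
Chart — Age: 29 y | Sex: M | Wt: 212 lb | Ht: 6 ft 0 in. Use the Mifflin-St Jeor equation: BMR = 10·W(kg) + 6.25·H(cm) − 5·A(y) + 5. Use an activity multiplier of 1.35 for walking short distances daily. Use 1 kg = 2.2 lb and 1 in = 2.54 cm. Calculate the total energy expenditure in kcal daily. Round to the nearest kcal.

2655 kcal daily

Convert to metric: weight = 212 ÷ 2.2 = 96.3636 kg; height = (6×12 + 0) × 2.54 = 72 × 2.54 = 182.88 cm.
Mifflin-St Jeor (male): BMR = 10(96.3636) + 6.25(182.88) − 5(29) + 5 = 963.6364 + 1143 − 145 + 5 = 1966.6364 kcal/day.
TEE = BMR × activity factor = 1966.6364 × 1.35 = 2654.9591 kcal/day.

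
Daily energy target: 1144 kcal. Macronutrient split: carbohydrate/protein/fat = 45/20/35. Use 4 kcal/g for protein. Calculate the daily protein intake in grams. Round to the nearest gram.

Protein energy = 20% × 1144 = 228.8 kcal.
At 4 kcal/g: 228.8 ÷ 4 = 57.2 g.

57 g/day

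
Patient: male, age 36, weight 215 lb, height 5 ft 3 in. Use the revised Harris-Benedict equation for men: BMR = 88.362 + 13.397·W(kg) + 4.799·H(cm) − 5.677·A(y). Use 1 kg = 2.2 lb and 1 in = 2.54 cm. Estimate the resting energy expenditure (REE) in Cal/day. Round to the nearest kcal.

1961 Cal/day

Convert to metric: weight = 215 ÷ 2.2 = 97.7273 kg; height = (5×12 + 3) × 2.54 = 63 × 2.54 = 160.02 cm.
Harris-Benedict: BMR = 88.362 + 13.397(97.7273) + 4.799(160.02) − 5.677(36) = 1961.1783 kcal/day.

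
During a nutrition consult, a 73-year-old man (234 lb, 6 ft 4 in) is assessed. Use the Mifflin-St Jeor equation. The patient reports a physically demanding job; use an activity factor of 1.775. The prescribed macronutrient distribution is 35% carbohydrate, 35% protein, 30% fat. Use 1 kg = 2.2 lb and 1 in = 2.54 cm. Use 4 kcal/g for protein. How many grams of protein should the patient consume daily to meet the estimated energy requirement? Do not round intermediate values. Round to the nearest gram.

Convert to metric: weight = 234 ÷ 2.2 = 106.3636 kg; height = (6×12 + 4) × 2.54 = 76 × 2.54 = 193.04 cm.
Mifflin-St Jeor (male): BMR = 10(106.3636) + 6.25(193.04) − 5(73) + 5 = 1063.6364 + 1206.5 − 365 + 5 = 1910.1364 kcal/day.
TEE = 1910.1364 × 1.775 = 3390.492 kcal/day.
Protein energy = 35% × 3390.492 = 1186.6722 kcal.
Protein = 1186.6722 ÷ 4 kcal/g = 296.6681 g.

297 g/day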